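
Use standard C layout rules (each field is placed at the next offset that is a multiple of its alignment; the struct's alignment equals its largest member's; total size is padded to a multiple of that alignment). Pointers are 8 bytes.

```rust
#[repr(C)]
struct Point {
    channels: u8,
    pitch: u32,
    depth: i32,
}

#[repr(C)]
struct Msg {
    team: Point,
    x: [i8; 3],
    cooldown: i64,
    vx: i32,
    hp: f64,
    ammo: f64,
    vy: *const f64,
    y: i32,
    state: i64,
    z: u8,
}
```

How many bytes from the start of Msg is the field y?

Point: channels at 0 (size 1, align 1) → ends 1; pad 3 to align 4 for pitch; pitch at 4 (size 4, align 4) → ends 8; depth at 8 (size 4, align 4) → ends 12; total 12 bytes, alignment 4
team at 0 (size 12, align 4) → ends 12
x at 12 (size 3, align 1) → ends 15
pad 1 to align 8 for cooldown
cooldown at 16 (size 8, align 8) → ends 24
vx at 24 (size 4, align 4) → ends 28
pad 4 to align 8 for hp
hp at 32 (size 8, align 8) → ends 40
ammo at 40 (size 8, align 8) → ends 48
vy at 48 (size 8, align 8) → ends 56
y at 56 (size 4, align 4) → ends 60

56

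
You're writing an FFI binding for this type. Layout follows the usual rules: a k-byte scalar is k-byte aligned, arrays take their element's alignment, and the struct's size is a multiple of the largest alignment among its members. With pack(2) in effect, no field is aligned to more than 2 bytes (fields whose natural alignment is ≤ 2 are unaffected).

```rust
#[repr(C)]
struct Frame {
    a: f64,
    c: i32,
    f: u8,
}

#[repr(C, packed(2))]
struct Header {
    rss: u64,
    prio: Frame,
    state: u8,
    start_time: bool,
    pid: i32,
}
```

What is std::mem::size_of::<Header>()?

30 bytes

Frame: a at 0 (size 8, align 8) → ends 8; c at 8 (size 4, align 4) → ends 12; f at 12 (size 1, align 1) → ends 13; tail pad 3 to reach multiple of 8; total 16 bytes, alignment 8
rss at 0 (size 8, align 2) → ends 8
prio at 8 (size 16, align 2) → ends 24
state at 24 (size 1, align 1) → ends 25
start_time at 25 (size 1, align 1) → ends 26
pid at 26 (size 4, align 2) → ends 30
total 30 bytes, alignment 2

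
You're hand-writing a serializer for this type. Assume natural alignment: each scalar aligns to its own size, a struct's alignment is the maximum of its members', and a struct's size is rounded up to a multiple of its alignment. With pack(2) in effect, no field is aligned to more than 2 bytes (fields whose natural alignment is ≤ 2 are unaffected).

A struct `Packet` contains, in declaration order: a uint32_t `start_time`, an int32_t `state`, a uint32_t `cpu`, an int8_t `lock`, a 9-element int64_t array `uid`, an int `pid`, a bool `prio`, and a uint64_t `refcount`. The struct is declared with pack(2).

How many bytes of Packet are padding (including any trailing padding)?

2

0..4  start_time  (4B, 2-aligned)
4..8  state  (4B, 2-aligned)
8..12  cpu  (4B, 2-aligned)
12..13  lock  (1B, 1-aligned)
13..14  -- padding (1B)
14..86  uid  (72B, 2-aligned)
86..90  pid  (4B, 2-aligned)
90..91  prio  (1B, 1-aligned)
91..92  -- padding (1B)
92..100  refcount  (8B, 2-aligned)
sizeof = 100, alignof = 2
data bytes 98, size 100 → padding 2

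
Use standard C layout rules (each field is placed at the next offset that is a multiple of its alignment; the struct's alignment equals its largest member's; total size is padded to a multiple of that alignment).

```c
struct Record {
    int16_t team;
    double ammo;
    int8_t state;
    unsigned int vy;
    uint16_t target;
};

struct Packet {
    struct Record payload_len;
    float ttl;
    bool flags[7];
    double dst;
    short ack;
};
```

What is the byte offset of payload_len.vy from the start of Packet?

20

Record: 0..2  team  (2B, 2-aligned); 2..8  -- padding (6B); 8..16  ammo  (8B, 8-aligned); 16..17  state  (1B, 1-aligned); 17..20  -- padding (3B); 20..24  vy  (4B, 4-aligned); 24..26  target  (2B, 2-aligned); 26..32  -- tail padding (6B); sizeof = 32, alignof = 8
0..32  payload_len  (32B, 8-aligned)
within Record: vy at 20
0 + 20 = 20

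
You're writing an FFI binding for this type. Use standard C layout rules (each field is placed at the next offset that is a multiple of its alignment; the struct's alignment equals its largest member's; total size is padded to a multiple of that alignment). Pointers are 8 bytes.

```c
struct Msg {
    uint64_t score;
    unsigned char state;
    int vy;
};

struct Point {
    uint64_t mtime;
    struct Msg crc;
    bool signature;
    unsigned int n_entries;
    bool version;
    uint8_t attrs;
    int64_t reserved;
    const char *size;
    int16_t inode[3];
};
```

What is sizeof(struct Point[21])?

Msg: 0..8  score  (8B, 8-aligned); 8..9  state  (1B, 1-aligned); 9..12  -- padding (3B); 12..16  vy  (4B, 4-aligned); sizeof = 16, alignof = 8
0..8  mtime  (8B, 8-aligned)
8..24  crc  (16B, 8-aligned)
24..25  signature  (1B, 1-aligned)
25..28  -- padding (3B)
28..32  n_entries  (4B, 4-aligned)
32..33  version  (1B, 1-aligned)
33..34  attrs  (1B, 1-aligned)
34..40  -- padding (6B)
40..48  reserved  (8B, 8-aligned)
48..56  size  (8B, 8-aligned)
56..62  inode  (6B, 2-aligned)
62..64  -- tail padding (2B)
sizeof = 64, alignof = 8
array of 21: 21 × 64 = 1344

1344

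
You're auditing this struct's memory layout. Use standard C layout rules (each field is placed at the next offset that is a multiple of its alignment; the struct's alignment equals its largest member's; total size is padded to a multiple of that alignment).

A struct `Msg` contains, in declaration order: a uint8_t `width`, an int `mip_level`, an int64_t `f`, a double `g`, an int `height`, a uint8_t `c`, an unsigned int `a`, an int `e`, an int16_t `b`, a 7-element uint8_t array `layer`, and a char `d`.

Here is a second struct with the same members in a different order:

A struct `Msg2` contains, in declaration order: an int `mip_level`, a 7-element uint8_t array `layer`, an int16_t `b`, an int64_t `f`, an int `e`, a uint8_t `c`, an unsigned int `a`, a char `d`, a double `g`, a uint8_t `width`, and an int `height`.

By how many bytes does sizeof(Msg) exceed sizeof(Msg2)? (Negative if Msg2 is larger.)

0

0..1  width  (1B, 1-aligned)
1..4  -- padding (3B)
4..8  mip_level  (4B, 4-aligned)
8..16  f  (8B, 8-aligned)
16..24  g  (8B, 8-aligned)
24..28  height  (4B, 4-aligned)
28..29  c  (1B, 1-aligned)
29..32  -- padding (3B)
32..36  a  (4B, 4-aligned)
36..40  e  (4B, 4-aligned)
40..42  b  (2B, 2-aligned)
42..49  layer  (7B, 1-aligned)
49..50  d  (1B, 1-aligned)
50..56  -- tail padding (6B)
sizeof = 56, alignof = 8
— Msg2 —
0..4  mip_level  (4B, 4-aligned)
4..11  layer  (7B, 1-aligned)
11..12  -- padding (1B)
12..14  b  (2B, 2-aligned)
14..16  -- padding (2B)
16..24  f  (8B, 8-aligned)
24..28  e  (4B, 4-aligned)
28..29  c  (1B, 1-aligned)
29..32  -- padding (3B)
32..36  a  (4B, 4-aligned)
36..37  d  (1B, 1-aligned)
37..40  -- padding (3B)
40..48  g  (8B, 8-aligned)
48..49  width  (1B, 1-aligned)
49..52  -- padding (3B)
52..56  height  (4B, 4-aligned)
sizeof = 56, alignof = 8
56 − 56 = 0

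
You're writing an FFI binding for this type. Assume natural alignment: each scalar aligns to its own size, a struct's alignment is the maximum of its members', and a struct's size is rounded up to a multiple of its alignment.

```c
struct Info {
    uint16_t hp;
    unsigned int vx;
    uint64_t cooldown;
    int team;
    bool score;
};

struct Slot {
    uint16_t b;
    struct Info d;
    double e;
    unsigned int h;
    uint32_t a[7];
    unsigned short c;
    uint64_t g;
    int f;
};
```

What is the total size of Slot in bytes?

96

Info: 0..2  hp  (2B, 2-aligned); 2..4  -- padding (2B); 4..8  vx  (4B, 4-aligned); 8..16  cooldown  (8B, 8-aligned); 16..20  team  (4B, 4-aligned); 20..21  score  (1B, 1-aligned); 21..24  -- tail padding (3B); sizeof = 24, alignof = 8
0..2  b  (2B, 2-aligned)
2..8  -- padding (6B)
8..32  d  (24B, 8-aligned)
32..40  e  (8B, 8-aligned)
40..44  h  (4B, 4-aligned)
44..72  a  (28B, 4-aligned)
72..74  c  (2B, 2-aligned)
74..80  -- padding (6B)
80..88  g  (8B, 8-aligned)
88..92  f  (4B, 4-aligned)
92..96  -- tail padding (4B)
sizeof = 96, alignof = 8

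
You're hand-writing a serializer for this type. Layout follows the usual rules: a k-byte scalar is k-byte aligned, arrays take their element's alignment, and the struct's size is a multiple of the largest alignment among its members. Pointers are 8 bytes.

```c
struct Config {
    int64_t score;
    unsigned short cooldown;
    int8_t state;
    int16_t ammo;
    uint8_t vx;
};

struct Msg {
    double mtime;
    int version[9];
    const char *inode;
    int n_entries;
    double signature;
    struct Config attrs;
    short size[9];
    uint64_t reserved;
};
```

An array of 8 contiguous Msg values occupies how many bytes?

Config: score at 0 (size 8, align 8) → ends 8; cooldown at 8 (size 2, align 2) → ends 10; state at 10 (size 1, align 1) → ends 11; pad 1 to align 2 for ammo; ammo at 12 (size 2, align 2) → ends 14; vx at 14 (size 1, align 1) → ends 15; tail pad 1 to reach multiple of 8; total 16 bytes, alignment 8
mtime at 0 (size 8, align 8) → ends 8
version at 8 (size 36, align 4) → ends 44
pad 4 to align 8 for inode
inode at 48 (size 8, align 8) → ends 56
n_entries at 56 (size 4, align 4) → ends 60
pad 4 to align 8 for signature
signature at 64 (size 8, align 8) → ends 72
attrs at 72 (size 16, align 8) → ends 88
size at 88 (size 18, align 2) → ends 106
pad 6 to align 8 for reserved
reserved at 112 (size 8, align 8) → ends 120
total 120 bytes, alignment 8
array of 8: 8 × 120 = 960

960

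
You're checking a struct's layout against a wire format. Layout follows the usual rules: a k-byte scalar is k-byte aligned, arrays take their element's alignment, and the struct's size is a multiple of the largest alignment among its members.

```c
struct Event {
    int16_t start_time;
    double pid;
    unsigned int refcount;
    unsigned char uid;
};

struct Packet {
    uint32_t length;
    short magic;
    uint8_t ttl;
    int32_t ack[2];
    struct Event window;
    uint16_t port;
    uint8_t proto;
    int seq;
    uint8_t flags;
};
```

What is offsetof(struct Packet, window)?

Event: @0: start_time [2B, align 2] → 2; +6 pad (align 8); @8: pid [8B, align 8] → 16; @16: refcount [4B, align 4] → 20; @20: uid [1B, align 1] → 21; +3 tail pad (align 8); size 24, align 8
@0: length [4B, align 4] → 4
@4: magic [2B, align 2] → 6
@6: ttl [1B, align 1] → 7
+1 pad (align 4)
@8: ack [8B, align 4] → 16
@16: window [24B, align 8] → 40

16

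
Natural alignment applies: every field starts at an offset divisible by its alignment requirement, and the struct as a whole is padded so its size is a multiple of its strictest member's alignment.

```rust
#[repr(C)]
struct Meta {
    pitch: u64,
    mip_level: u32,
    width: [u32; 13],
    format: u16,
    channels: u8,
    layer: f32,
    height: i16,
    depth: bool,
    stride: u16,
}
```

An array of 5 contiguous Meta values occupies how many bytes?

400

pitch at 0 (size 8, align 8) → ends 8
mip_level at 8 (size 4, align 4) → ends 12
width at 12 (size 52, align 4) → ends 64
format at 64 (size 2, align 2) → ends 66
channels at 66 (size 1, align 1) → ends 67
pad 1 to align 4 for layer
layer at 68 (size 4, align 4) → ends 72
height at 72 (size 2, align 2) → ends 74
depth at 74 (size 1, align 1) → ends 75
pad 1 to align 2 for stride
stride at 76 (size 2, align 2) → ends 78
tail pad 2 to reach multiple of 8
total 80 bytes, alignment 8
array of 5: 5 × 80 = 400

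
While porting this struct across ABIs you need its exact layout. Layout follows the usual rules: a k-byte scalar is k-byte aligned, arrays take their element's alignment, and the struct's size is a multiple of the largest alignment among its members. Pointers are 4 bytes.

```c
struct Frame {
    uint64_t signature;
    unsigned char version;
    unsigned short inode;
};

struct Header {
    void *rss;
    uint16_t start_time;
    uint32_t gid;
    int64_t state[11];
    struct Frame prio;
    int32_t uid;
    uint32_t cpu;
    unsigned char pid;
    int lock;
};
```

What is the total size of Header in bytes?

Frame: @0: signature [8B, align 8] → 8; @8: version [1B, align 1] → 9; +1 pad (align 2); @10: inode [2B, align 2] → 12; +4 tail pad (align 8); size 16, align 8
@0: rss [4B, align 4] → 4
@4: start_time [2B, align 2] → 6
+2 pad (align 4)
@8: gid [4B, align 4] → 12
+4 pad (align 8)
@16: state [88B, align 8] → 104
@104: prio [16B, align 8] → 120
@120: uid [4B, align 4] → 124
@124: cpu [4B, align 4] → 128
@128: pid [1B, align 1] → 129
+3 pad (align 4)
@132: lock [4B, align 4] → 136
size 136, align 8

136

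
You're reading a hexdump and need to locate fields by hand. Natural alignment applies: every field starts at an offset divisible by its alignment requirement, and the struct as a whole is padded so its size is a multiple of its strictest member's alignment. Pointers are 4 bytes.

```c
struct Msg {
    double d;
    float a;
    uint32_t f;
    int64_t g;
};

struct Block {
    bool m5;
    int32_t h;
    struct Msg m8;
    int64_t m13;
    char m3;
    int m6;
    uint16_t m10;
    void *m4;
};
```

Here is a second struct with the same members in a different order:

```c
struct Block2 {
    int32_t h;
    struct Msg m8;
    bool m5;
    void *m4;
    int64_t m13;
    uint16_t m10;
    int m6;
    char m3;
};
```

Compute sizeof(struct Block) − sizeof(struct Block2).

-8

Msg: @0: d [8B, align 8] → 8; @8: a [4B, align 4] → 12; @12: f [4B, align 4] → 16; @16: g [8B, align 8] → 24; size 24, align 8
@0: m5 [1B, align 1] → 1
+3 pad (align 4)
@4: h [4B, align 4] → 8
@8: m8 [24B, align 8] → 32
@32: m13 [8B, align 8] → 40
@40: m3 [1B, align 1] → 41
+3 pad (align 4)
@44: m6 [4B, align 4] → 48
@48: m10 [2B, align 2] → 50
+2 pad (align 4)
@52: m4 [4B, align 4] → 56
size 56, align 8
— Block2 —
@0: h [4B, align 4] → 4
+4 pad (align 8)
@8: m8 [24B, align 8] → 32
@32: m5 [1B, align 1] → 33
+3 pad (align 4)
@36: m4 [4B, align 4] → 40
@40: m13 [8B, align 8] → 48
@48: m10 [2B, align 2] → 50
+2 pad (align 4)
@52: m6 [4B, align 4] → 56
@56: m3 [1B, align 1] → 57
+7 tail pad (align 8)
size 64, align 8
56 − 64 = -8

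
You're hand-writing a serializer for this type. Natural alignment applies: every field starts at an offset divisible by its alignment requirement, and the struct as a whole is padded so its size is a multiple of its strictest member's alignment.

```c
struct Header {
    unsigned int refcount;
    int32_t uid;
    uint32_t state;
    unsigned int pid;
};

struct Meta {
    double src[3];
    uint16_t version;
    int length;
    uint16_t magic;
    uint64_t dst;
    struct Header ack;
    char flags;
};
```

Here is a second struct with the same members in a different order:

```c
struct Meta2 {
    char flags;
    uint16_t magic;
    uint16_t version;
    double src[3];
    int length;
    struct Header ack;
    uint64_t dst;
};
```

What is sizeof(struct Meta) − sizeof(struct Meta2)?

8

Header: 0..4  refcount  (4B, 4-aligned); 4..8  uid  (4B, 4-aligned); 8..12  state  (4B, 4-aligned); 12..16  pid  (4B, 4-aligned); sizeof = 16, alignof = 4
0..24  src  (24B, 8-aligned)
24..26  version  (2B, 2-aligned)
26..28  -- padding (2B)
28..32  length  (4B, 4-aligned)
32..34  magic  (2B, 2-aligned)
34..40  -- padding (6B)
40..48  dst  (8B, 8-aligned)
48..64  ack  (16B, 4-aligned)
64..65  flags  (1B, 1-aligned)
65..72  -- tail padding (7B)
sizeof = 72, alignof = 8
— Meta2 —
0..1  flags  (1B, 1-aligned)
1..2  -- padding (1B)
2..4  magic  (2B, 2-aligned)
4..6  version  (2B, 2-aligned)
6..8  -- padding (2B)
8..32  src  (24B, 8-aligned)
32..36  length  (4B, 4-aligned)
36..52  ack  (16B, 4-aligned)
52..56  -- padding (4B)
56..64  dst  (8B, 8-aligned)
sizeof = 64, alignof = 8
72 − 64 = 8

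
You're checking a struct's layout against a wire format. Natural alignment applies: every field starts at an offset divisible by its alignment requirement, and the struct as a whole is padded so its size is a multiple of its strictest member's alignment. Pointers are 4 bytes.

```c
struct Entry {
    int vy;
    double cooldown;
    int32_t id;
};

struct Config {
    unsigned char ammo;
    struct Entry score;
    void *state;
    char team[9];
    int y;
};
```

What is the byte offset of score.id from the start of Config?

Entry: vy at 0 (size 4, align 4) → ends 4; pad 4 to align 8 for cooldown; cooldown at 8 (size 8, align 8) → ends 16; id at 16 (size 4, align 4) → ends 20; tail pad 4 to reach multiple of 8; total 24 bytes, alignment 8
ammo at 0 (size 1, align 1) → ends 1
pad 7 to align 8 for score
score at 8 (size 24, align 8) → ends 32
within Entry: id at 16
8 + 16 = 24

24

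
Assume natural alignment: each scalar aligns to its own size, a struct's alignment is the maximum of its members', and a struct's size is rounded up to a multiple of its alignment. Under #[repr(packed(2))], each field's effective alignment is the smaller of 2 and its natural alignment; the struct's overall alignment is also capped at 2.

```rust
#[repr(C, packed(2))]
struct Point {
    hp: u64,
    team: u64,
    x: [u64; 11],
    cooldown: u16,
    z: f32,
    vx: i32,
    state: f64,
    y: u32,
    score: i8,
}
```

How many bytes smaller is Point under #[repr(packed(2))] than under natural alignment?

natural layout:
  @0: hp [8B, align 8] → 8
  @8: team [8B, align 8] → 16
  @16: x [88B, align 8] → 104
  @104: cooldown [2B, align 2] → 106
  +2 pad (align 4)
  @108: z [4B, align 4] → 112
  @112: vx [4B, align 4] → 116
  +4 pad (align 8)
  @120: state [8B, align 8] → 128
  @128: y [4B, align 4] → 132
  @132: score [1B, align 1] → 133
  +3 tail pad (align 8)
  size 136, align 8
packed(2) layout:
  @0: hp [8B, align 2] → 8
  @8: team [8B, align 2] → 16
  @16: x [88B, align 2] → 104
  @104: cooldown [2B, align 2] → 106
  @106: z [4B, align 2] → 110
  @110: vx [4B, align 2] → 114
  @114: state [8B, align 2] → 122
  @122: y [4B, align 2] → 126
  @126: score [1B, align 1] → 127
  +1 tail pad (align 2)
  size 128, align 2
136 − 128 = 8

8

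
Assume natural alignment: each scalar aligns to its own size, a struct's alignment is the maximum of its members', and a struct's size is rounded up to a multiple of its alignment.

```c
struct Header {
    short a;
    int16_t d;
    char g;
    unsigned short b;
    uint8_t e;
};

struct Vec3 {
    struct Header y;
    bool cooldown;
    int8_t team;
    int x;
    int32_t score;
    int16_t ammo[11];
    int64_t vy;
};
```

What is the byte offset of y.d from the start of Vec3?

Header: 0..2  a  (2B, 2-aligned); 2..4  d  (2B, 2-aligned); 4..5  g  (1B, 1-aligned); 5..6  -- padding (1B); 6..8  b  (2B, 2-aligned); 8..9  e  (1B, 1-aligned); 9..10  -- tail padding (1B); sizeof = 10, alignof = 2
0..10  y  (10B, 2-aligned)
within Header: d at 2
0 + 2 = 2

2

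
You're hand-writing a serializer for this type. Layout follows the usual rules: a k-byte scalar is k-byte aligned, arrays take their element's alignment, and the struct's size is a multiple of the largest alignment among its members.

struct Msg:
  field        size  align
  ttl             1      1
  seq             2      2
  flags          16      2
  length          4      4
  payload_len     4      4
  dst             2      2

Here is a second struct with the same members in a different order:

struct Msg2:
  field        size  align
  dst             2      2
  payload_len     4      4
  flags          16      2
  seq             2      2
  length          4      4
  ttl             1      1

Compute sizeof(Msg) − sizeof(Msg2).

-4

@0: ttl [1B, align 1] → 1
+1 pad (align 2)
@2: seq [2B, align 2] → 4
@4: flags [16B, align 2] → 20
@20: length [4B, align 4] → 24
@24: payload_len [4B, align 4] → 28
@28: dst [2B, align 2] → 30
+2 tail pad (align 4)
size 32, align 4
— Msg2 —
@0: dst [2B, align 2] → 2
+2 pad (align 4)
@4: payload_len [4B, align 4] → 8
@8: flags [16B, align 2] → 24
@24: seq [2B, align 2] → 26
+2 pad (align 4)
@28: length [4B, align 4] → 32
@32: ttl [1B, align 1] → 33
+3 tail pad (align 4)
size 36, align 4
32 − 36 = -4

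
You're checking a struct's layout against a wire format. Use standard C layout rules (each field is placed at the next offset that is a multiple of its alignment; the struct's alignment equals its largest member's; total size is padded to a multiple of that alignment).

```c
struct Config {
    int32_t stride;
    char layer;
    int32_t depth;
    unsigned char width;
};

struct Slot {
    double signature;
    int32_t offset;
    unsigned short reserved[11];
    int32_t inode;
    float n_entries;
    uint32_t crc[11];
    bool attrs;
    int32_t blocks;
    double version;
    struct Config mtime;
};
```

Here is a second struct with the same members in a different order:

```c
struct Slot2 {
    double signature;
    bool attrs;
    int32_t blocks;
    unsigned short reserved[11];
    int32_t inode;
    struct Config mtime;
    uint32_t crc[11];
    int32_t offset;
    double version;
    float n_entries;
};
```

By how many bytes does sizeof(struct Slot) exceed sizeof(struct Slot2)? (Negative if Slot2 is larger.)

Config: 0..4  stride  (4B, 4-aligned); 4..5  layer  (1B, 1-aligned); 5..8  -- padding (3B); 8..12  depth  (4B, 4-aligned); 12..13  width  (1B, 1-aligned); 13..16  -- tail padding (3B); sizeof = 16, alignof = 4
0..8  signature  (8B, 8-aligned)
8..12  offset  (4B, 4-aligned)
12..34  reserved  (22B, 2-aligned)
34..36  -- padding (2B)
36..40  inode  (4B, 4-aligned)
40..44  n_entries  (4B, 4-aligned)
44..88  crc  (44B, 4-aligned)
88..89  attrs  (1B, 1-aligned)
89..92  -- padding (3B)
92..96  blocks  (4B, 4-aligned)
96..104  version  (8B, 8-aligned)
104..120  mtime  (16B, 4-aligned)
sizeof = 120, alignof = 8
— Slot2 —
0..8  signature  (8B, 8-aligned)
8..9  attrs  (1B, 1-aligned)
9..12  -- padding (3B)
12..16  blocks  (4B, 4-aligned)
16..38  reserved  (22B, 2-aligned)
38..40  -- padding (2B)
40..44  inode  (4B, 4-aligned)
44..60  mtime  (16B, 4-aligned)
60..104  crc  (44B, 4-aligned)
104..108  offset  (4B, 4-aligned)
108..112  -- padding (4B)
112..120  version  (8B, 8-aligned)
120..124  n_entries  (4B, 4-aligned)
124..128  -- tail padding (4B)
sizeof = 128, alignof = 8
120 − 128 = -8

-8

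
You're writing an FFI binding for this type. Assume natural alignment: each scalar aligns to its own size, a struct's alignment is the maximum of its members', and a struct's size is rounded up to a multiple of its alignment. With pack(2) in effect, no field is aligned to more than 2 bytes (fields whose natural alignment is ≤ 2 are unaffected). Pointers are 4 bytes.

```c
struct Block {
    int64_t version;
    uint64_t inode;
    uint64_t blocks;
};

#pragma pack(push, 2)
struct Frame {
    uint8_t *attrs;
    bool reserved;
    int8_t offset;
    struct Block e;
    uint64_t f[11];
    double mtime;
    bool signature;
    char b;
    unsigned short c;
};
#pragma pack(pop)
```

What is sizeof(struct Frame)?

Block: 0..8  version  (8B, 8-aligned); 8..16  inode  (8B, 8-aligned); 16..24  blocks  (8B, 8-aligned); sizeof = 24, alignof = 8
0..4  attrs  (4B, 2-aligned)
4..5  reserved  (1B, 1-aligned)
5..6  offset  (1B, 1-aligned)
6..30  e  (24B, 2-aligned)
30..118  f  (88B, 2-aligned)
118..126  mtime  (8B, 2-aligned)
126..127  signature  (1B, 1-aligned)
127..128  b  (1B, 1-aligned)
128..130  c  (2B, 2-aligned)
sizeof = 130, alignof = 2

130 bytes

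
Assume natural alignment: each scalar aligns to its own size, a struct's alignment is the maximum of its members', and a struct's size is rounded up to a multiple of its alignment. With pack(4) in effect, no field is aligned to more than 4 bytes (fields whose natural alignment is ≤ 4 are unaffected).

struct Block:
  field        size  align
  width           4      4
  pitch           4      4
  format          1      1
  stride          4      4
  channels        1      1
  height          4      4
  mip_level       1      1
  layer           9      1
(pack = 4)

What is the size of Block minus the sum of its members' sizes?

8

width at 0 (size 4, align 4) → ends 4
pitch at 4 (size 4, align 4) → ends 8
format at 8 (size 1, align 1) → ends 9
pad 3 to align 4 for stride
stride at 12 (size 4, align 4) → ends 16
channels at 16 (size 1, align 1) → ends 17
pad 3 to align 4 for height
height at 20 (size 4, align 4) → ends 24
mip_level at 24 (size 1, align 1) → ends 25
layer at 25 (size 9, align 1) → ends 34
tail pad 2 to reach multiple of 4
total 36 bytes, alignment 4
data bytes 28, size 36 → padding 8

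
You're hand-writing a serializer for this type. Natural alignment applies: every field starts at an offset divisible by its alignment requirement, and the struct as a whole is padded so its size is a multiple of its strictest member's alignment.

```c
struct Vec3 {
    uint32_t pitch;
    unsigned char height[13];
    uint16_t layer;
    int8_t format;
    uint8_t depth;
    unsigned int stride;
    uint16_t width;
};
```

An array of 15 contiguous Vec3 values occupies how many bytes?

480

@0: pitch [4B, align 4] → 4
@4: height [13B, align 1] → 17
+1 pad (align 2)
@18: layer [2B, align 2] → 20
@20: format [1B, align 1] → 21
@21: depth [1B, align 1] → 22
+2 pad (align 4)
@24: stride [4B, align 4] → 28
@28: width [2B, align 2] → 30
+2 tail pad (align 4)
size 32, align 4
array of 15: 15 × 32 = 480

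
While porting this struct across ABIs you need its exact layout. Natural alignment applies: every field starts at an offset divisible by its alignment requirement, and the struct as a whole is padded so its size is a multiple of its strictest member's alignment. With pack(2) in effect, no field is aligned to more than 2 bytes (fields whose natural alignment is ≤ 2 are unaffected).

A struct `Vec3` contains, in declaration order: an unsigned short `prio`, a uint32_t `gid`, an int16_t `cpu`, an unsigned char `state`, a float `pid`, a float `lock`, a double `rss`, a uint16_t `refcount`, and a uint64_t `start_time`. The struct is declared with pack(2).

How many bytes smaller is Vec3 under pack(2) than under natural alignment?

natural layout:
  prio at 0 (size 2, align 2) → ends 2
  pad 2 to align 4 for gid
  gid at 4 (size 4, align 4) → ends 8
  cpu at 8 (size 2, align 2) → ends 10
  state at 10 (size 1, align 1) → ends 11
  pad 1 to align 4 for pid
  pid at 12 (size 4, align 4) → ends 16
  lock at 16 (size 4, align 4) → ends 20
  pad 4 to align 8 for rss
  rss at 24 (size 8, align 8) → ends 32
  refcount at 32 (size 2, align 2) → ends 34
  pad 6 to align 8 for start_time
  start_time at 40 (size 8, align 8) → ends 48
  total 48 bytes, alignment 8
packed(2) layout:
  prio at 0 (size 2, align 2) → ends 2
  gid at 2 (size 4, align 2) → ends 6
  cpu at 6 (size 2, align 2) → ends 8
  state at 8 (size 1, align 1) → ends 9
  pad 1 to align 2 for pid
  pid at 10 (size 4, align 2) → ends 14
  lock at 14 (size 4, align 2) → ends 18
  rss at 18 (size 8, align 2) → ends 26
  refcount at 26 (size 2, align 2) → ends 28
  start_time at 28 (size 8, align 2) → ends 36
  total 36 bytes, alignment 2
48 − 36 = 12

12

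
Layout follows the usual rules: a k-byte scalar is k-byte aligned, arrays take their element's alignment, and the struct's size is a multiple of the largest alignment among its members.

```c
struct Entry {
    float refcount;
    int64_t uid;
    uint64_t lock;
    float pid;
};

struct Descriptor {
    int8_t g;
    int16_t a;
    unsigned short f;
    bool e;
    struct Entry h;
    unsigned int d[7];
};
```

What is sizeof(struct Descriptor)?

72

Entry: refcount at 0 (size 4, align 4) → ends 4; pad 4 to align 8 for uid; uid at 8 (size 8, align 8) → ends 16; lock at 16 (size 8, align 8) → ends 24; pid at 24 (size 4, align 4) → ends 28; tail pad 4 to reach multiple of 8; total 32 bytes, alignment 8
g at 0 (size 1, align 1) → ends 1
pad 1 to align 2 for a
a at 2 (size 2, align 2) → ends 4
f at 4 (size 2, align 2) → ends 6
e at 6 (size 1, align 1) → ends 7
pad 1 to align 8 for h
h at 8 (size 32, align 8) → ends 40
d at 40 (size 28, align 4) → ends 68
tail pad 4 to reach multiple of 8
total 72 bytes, alignment 8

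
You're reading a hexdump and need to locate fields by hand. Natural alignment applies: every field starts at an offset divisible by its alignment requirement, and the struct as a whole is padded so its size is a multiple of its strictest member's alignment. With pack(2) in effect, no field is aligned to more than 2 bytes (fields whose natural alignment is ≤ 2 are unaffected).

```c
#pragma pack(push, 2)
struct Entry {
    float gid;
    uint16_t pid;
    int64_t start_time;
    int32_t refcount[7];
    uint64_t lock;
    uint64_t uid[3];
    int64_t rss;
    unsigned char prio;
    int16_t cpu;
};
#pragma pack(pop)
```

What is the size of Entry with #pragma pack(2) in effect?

gid at 0 (size 4, align 2) → ends 4
pid at 4 (size 2, align 2) → ends 6
start_time at 6 (size 8, align 2) → ends 14
refcount at 14 (size 28, align 2) → ends 42
lock at 42 (size 8, align 2) → ends 50
uid at 50 (size 24, align 2) → ends 74
rss at 74 (size 8, align 2) → ends 82
prio at 82 (size 1, align 1) → ends 83
pad 1 to align 2 for cpu
cpu at 84 (size 2, align 2) → ends 86
total 86 bytes, alignment 2

86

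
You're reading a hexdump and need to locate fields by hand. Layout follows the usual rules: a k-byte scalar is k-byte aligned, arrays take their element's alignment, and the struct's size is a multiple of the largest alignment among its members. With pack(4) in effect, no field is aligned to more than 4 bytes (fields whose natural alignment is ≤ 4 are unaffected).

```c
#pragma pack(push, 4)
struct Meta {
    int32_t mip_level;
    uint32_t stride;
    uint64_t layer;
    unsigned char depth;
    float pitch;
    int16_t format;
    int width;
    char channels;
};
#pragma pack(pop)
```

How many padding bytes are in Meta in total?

8

0..4  mip_level  (4B, 4-aligned)
4..8  stride  (4B, 4-aligned)
8..16  layer  (8B, 4-aligned)
16..17  depth  (1B, 1-aligned)
17..20  -- padding (3B)
20..24  pitch  (4B, 4-aligned)
24..26  format  (2B, 2-aligned)
26..28  -- padding (2B)
28..32  width  (4B, 4-aligned)
32..33  channels  (1B, 1-aligned)
33..36  -- tail padding (3B)
sizeof = 36, alignof = 4
data bytes 28, size 36 → padding 8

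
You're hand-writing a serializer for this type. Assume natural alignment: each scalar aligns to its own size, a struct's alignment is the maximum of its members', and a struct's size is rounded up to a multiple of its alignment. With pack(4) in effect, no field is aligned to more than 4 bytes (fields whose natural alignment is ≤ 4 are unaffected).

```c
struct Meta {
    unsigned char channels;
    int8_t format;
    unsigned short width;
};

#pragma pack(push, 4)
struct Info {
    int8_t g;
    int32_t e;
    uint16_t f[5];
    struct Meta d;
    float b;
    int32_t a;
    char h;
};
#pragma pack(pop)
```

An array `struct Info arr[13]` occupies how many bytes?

Meta: channels at 0 (size 1, align 1) → ends 1; format at 1 (size 1, align 1) → ends 2; width at 2 (size 2, align 2) → ends 4; total 4 bytes, alignment 2
g at 0 (size 1, align 1) → ends 1
pad 3 to align 4 for e
e at 4 (size 4, align 4) → ends 8
f at 8 (size 10, align 2) → ends 18
d at 18 (size 4, align 2) → ends 22
pad 2 to align 4 for b
b at 24 (size 4, align 4) → ends 28
a at 28 (size 4, align 4) → ends 32
h at 32 (size 1, align 1) → ends 33
tail pad 3 to reach multiple of 4
total 36 bytes, alignment 4
array of 13: 13 × 36 = 468

468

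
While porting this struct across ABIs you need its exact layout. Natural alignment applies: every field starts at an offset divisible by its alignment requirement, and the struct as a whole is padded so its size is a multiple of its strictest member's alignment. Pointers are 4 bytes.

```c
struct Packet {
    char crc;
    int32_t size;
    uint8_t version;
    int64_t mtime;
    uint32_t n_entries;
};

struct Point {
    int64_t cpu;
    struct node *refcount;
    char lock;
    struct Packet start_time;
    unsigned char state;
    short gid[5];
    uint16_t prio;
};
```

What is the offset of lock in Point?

Packet: crc at 0 (size 1, align 1) → ends 1; pad 3 to align 4 for size; size at 4 (size 4, align 4) → ends 8; version at 8 (size 1, align 1) → ends 9; pad 7 to align 8 for mtime; mtime at 16 (size 8, align 8) → ends 24; n_entries at 24 (size 4, align 4) → ends 28; tail pad 4 to reach multiple of 8; total 32 bytes, alignment 8
cpu at 0 (size 8, align 8) → ends 8
refcount at 8 (size 4, align 4) → ends 12
lock at 12 (size 1, align 1) → ends 13

12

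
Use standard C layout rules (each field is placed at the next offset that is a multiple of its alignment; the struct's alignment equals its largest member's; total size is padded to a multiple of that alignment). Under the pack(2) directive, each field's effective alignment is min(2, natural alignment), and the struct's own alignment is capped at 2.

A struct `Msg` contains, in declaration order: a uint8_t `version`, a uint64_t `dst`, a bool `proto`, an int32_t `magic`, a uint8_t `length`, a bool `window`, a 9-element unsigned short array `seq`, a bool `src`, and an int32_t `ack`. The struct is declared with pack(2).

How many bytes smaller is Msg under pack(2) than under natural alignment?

natural layout:
  @0: version [1B, align 1] → 1
  +7 pad (align 8)
  @8: dst [8B, align 8] → 16
  @16: proto [1B, align 1] → 17
  +3 pad (align 4)
  @20: magic [4B, align 4] → 24
  @24: length [1B, align 1] → 25
  @25: window [1B, align 1] → 26
  @26: seq [18B, align 2] → 44
  @44: src [1B, align 1] → 45
  +3 pad (align 4)
  @48: ack [4B, align 4] → 52
  +4 tail pad (align 8)
  size 56, align 8
packed(2) layout:
  @0: version [1B, align 1] → 1
  +1 pad (align 2)
  @2: dst [8B, align 2] → 10
  @10: proto [1B, align 1] → 11
  +1 pad (align 2)
  @12: magic [4B, align 2] → 16
  @16: length [1B, align 1] → 17
  @17: window [1B, align 1] → 18
  @18: seq [18B, align 2] → 36
  @36: src [1B, align 1] → 37
  +1 pad (align 2)
  @38: ack [4B, align 2] → 42
  size 42, align 2
56 − 42 = 14

14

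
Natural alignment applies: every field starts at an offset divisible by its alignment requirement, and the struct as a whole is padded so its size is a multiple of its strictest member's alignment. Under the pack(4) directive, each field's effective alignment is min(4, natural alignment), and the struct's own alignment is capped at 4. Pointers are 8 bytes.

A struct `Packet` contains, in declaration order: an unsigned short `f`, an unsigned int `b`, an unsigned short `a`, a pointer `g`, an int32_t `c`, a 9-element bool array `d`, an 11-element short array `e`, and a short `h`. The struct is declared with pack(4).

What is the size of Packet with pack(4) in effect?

60

f at 0 (size 2, align 2) → ends 2
pad 2 to align 4 for b
b at 4 (size 4, align 4) → ends 8
a at 8 (size 2, align 2) → ends 10
pad 2 to align 4 for g
g at 12 (size 8, align 4) → ends 20
c at 20 (size 4, align 4) → ends 24
d at 24 (size 9, align 1) → ends 33
pad 1 to align 2 for e
e at 34 (size 22, align 2) → ends 56
h at 56 (size 2, align 2) → ends 58
tail pad 2 to reach multiple of 4
total 60 bytes, alignment 4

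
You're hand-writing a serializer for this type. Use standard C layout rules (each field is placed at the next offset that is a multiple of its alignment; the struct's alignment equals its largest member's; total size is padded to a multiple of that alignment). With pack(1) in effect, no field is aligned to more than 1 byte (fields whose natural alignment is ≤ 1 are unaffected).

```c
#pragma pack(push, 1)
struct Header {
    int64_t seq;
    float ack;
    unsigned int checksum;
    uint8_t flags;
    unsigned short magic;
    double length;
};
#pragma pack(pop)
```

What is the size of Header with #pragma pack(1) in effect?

27

@0: seq [8B, align 1] → 8
@8: ack [4B, align 1] → 12
@12: checksum [4B, align 1] → 16
@16: flags [1B, align 1] → 17
@17: magic [2B, align 1] → 19
@19: length [8B, align 1] → 27
size 27, align 1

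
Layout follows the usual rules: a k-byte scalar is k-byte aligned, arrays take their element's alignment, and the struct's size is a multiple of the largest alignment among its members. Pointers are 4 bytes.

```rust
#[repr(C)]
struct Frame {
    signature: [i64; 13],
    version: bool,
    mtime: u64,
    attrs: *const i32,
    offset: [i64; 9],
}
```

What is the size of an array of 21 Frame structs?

signature at 0 (size 104, align 8) → ends 104
version at 104 (size 1, align 1) → ends 105
pad 7 to align 8 for mtime
mtime at 112 (size 8, align 8) → ends 120
attrs at 120 (size 4, align 4) → ends 124
pad 4 to align 8 for offset
offset at 128 (size 72, align 8) → ends 200
total 200 bytes, alignment 8
array of 21: 21 × 200 = 4200

4200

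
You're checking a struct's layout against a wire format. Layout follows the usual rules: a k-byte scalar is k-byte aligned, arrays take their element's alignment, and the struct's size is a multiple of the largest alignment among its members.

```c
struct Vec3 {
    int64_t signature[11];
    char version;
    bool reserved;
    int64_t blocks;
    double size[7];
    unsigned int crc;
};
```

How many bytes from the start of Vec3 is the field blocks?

signature at 0 (size 88, align 8) → ends 88
version at 88 (size 1, align 1) → ends 89
reserved at 89 (size 1, align 1) → ends 90
pad 6 to align 8 for blocks
blocks at 96 (size 8, align 8) → ends 104

96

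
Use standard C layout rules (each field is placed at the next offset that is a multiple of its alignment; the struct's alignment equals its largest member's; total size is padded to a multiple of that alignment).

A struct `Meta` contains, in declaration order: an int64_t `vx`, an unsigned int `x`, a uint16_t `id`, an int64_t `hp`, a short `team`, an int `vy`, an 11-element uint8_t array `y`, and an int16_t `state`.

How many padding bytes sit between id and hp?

vx at 0 (size 8, align 8) → ends 8
x at 8 (size 4, align 4) → ends 12
id at 12 (size 2, align 2) → ends 14
pad 2 to align 8 for hp
hp at 16 (size 8, align 8) → ends 24

2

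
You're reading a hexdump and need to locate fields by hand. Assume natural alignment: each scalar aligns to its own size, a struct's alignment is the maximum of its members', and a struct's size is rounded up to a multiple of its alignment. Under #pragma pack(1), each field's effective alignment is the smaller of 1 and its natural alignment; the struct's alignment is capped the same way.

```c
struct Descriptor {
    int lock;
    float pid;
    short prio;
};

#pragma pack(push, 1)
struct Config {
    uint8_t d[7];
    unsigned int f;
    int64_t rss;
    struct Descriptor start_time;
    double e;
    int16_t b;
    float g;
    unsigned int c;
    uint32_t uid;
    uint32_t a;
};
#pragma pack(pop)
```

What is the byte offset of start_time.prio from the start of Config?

27

Descriptor: 0..4  lock  (4B, 4-aligned); 4..8  pid  (4B, 4-aligned); 8..10  prio  (2B, 2-aligned); 10..12  -- tail padding (2B); sizeof = 12, alignof = 4
0..7  d  (7B, 1-aligned)
7..11  f  (4B, 1-aligned)
11..19  rss  (8B, 1-aligned)
19..31  start_time  (12B, 1-aligned)
within Descriptor: prio at 8
19 + 8 = 27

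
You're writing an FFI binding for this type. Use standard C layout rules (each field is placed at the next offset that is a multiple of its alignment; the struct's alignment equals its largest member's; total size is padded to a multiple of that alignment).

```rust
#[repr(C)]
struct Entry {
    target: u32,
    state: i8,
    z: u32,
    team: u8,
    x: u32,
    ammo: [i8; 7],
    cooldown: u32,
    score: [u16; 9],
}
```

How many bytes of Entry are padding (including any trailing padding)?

9

0..4  target  (4B, 4-aligned)
4..5  state  (1B, 1-aligned)
5..8  -- padding (3B)
8..12  z  (4B, 4-aligned)
12..13  team  (1B, 1-aligned)
13..16  -- padding (3B)
16..20  x  (4B, 4-aligned)
20..27  ammo  (7B, 1-aligned)
27..28  -- padding (1B)
28..32  cooldown  (4B, 4-aligned)
32..50  score  (18B, 2-aligned)
50..52  -- tail padding (2B)
sizeof = 52, alignof = 4
data bytes 43, size 52 → padding 9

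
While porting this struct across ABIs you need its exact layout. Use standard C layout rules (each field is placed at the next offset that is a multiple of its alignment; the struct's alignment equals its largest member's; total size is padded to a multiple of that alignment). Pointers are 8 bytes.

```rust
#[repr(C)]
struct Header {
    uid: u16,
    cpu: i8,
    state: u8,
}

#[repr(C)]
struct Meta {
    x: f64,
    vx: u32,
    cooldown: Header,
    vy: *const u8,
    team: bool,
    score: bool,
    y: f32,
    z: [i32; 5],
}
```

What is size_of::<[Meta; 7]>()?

Header: uid at 0 (size 2, align 2) → ends 2; cpu at 2 (size 1, align 1) → ends 3; state at 3 (size 1, align 1) → ends 4; total 4 bytes, alignment 2
x at 0 (size 8, align 8) → ends 8
vx at 8 (size 4, align 4) → ends 12
cooldown at 12 (size 4, align 2) → ends 16
vy at 16 (size 8, align 8) → ends 24
team at 24 (size 1, align 1) → ends 25
score at 25 (size 1, align 1) → ends 26
pad 2 to align 4 for y
y at 28 (size 4, align 4) → ends 32
z at 32 (size 20, align 4) → ends 52
tail pad 4 to reach multiple of 8
total 56 bytes, alignment 8
array of 7: 7 × 56 = 392

392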